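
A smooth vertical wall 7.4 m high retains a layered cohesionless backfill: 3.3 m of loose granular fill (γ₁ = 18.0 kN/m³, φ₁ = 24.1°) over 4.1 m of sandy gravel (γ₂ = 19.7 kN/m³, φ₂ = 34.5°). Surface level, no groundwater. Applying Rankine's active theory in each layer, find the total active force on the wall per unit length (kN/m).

K_a1 = tan²(45°−24.1°/2) = 0.4201; K_a2 = tan²(45°−34.5°/2) = 0.2768.
Layer 1: σ at base = K_a1 γ₁ h₁ = 24.96 kPa; P₁ = ½×24.96×3.3 = 41.18.
Layer 2: σ_v at top = γ₁h₁ = 59.40; σ_h top = K_a2×59.40 = 16.44; σ_h base = K_a2×(59.40+19.7×4.1) = 38.80.
P₂ = ½(16.44+38.80)×4.1 = 113.2. Total P_a = 41.18+113.2 = 154.4 kN/m.

154 kN/m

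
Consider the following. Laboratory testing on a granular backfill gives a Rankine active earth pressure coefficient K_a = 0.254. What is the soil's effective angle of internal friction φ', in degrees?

K_a = tan²(45° − φ/2) ⇒ 45° − φ/2 = arctan(√0.254) = 26.75°.
φ = 2(45° − 26.75°) = 36.51°.

36.5°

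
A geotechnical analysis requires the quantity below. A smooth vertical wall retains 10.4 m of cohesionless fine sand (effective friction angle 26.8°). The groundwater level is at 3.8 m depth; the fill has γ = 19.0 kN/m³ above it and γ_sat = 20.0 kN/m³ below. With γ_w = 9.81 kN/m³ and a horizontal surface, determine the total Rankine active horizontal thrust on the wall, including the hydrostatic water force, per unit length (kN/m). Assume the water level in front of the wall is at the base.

530 kN/m

K_a = tan²(45° − φ/2) = 0.3785.
γ' = 20.0 − 9.81 = 10.19 kN/m³. Depth below WT = 6.6 m.
σ'_h at WT = K_a γ d_w = 27.33 kPa; at base = 27.33 + K_a γ' × 6.6 = 52.78 kPa.
P₁ (0–3.8 m) = ½×27.33×3.8 = 51.92. P₂ (3.8–10.4 m) = ½(27.33+52.78)×6.6 = 264.3.
P_w = ½ γ_w h₂² = 0.5×9.81×6.6² = 213.7. Total = 51.92+264.3+213.7 = 529.9 kN/m.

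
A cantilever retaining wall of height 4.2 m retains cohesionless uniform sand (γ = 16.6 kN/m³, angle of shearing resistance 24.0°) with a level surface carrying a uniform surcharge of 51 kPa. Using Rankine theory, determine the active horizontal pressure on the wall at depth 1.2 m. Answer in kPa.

K_a = (1 − sin φ)/(1 + sin φ) = 0.4217.
σ_v = γz + q = 16.6 × 1.2 + 51 = 70.92 kPa.
σ_h = K_a σ_v = 0.4217 × 70.92 = 29.91 kPa.

29.9 kPa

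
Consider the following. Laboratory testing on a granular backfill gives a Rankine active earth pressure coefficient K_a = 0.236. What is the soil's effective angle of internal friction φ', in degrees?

K_a = tan²(45° − φ/2) ⇒ 45° − φ/2 = arctan(√0.236) = 25.91°.
φ = 2(45° − 25.91°) = 38.18°.

38.2°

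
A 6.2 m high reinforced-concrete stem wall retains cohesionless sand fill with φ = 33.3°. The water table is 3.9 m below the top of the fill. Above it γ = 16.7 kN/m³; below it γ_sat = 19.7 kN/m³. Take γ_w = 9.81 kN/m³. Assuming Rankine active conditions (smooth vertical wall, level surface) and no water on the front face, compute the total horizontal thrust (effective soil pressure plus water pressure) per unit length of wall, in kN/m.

114 kN/m

K_a = tan²(45° − φ/2) = 0.2911.
γ' = 19.7 − 9.81 = 9.890 kN/m³. Depth below WT = 2.3 m.
σ'_h at WT = K_a γ d_w = 18.96 kPa; at base = 18.96 + K_a γ' × 2.3 = 25.58 kPa.
P₁ (0–3.9 m) = ½×18.96×3.9 = 36.98. P₂ (3.9–6.2 m) = ½(18.96+25.58)×2.3 = 51.23.
P_w = ½ γ_w h₂² = 0.5×9.81×2.3² = 25.95. Total = 36.98+51.23+25.95 = 114.2 kN/m.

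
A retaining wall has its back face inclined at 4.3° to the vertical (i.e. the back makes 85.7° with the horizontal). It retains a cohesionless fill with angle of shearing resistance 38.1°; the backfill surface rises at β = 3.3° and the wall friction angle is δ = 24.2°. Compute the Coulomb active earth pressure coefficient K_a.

0.256

K_a = sin²(α+φ) / [sin²α · sin(α−δ) · (1 + √{sin(φ+δ)sin(φ−β) / (sin(α−δ)sin(α+β))})²].
With α = 85.7°, φ = 38.1°, δ = 24.2°, β = 3.3°: K_a = 0.2556.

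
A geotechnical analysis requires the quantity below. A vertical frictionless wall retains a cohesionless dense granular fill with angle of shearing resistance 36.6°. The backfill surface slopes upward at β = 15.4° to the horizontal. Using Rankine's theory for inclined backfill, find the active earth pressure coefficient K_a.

0.277

K_a = cos β · (cos β − √(cos²β − cos²φ)) / (cos β + √(cos²β − cos²φ)).
cos β = 0.9641, cos φ = 0.8028, √(cos²β − cos²φ) = 0.5338.
K_a = 0.9641 × (0.9641 − 0.5338)/(0.9641 + 0.5338) = 0.2769.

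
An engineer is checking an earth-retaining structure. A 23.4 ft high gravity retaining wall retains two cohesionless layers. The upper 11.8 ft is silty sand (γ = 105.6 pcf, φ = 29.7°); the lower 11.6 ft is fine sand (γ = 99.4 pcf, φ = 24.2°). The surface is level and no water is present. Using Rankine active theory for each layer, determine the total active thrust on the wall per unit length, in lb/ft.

11300 lb/ft

K_a1 = tan²(45°−29.7°/2) = 0.3374; K_a2 = tan²(45°−24.2°/2) = 0.4185.
Layer 1: σ at base = K_a1 γ₁ h₁ = 420.4 psf; P₁ = ½×420.4×11.8 = 2480.
Layer 2: σ_v at top = γ₁h₁ = 1246; σ_h top = K_a2×1246 = 521.5; σ_h base = K_a2×(1246+99.4×11.6) = 1004.
P₂ = ½(521.5+1004)×11.6 = 8848. Total P_a = 2480+8848 = 11330 lb/ft.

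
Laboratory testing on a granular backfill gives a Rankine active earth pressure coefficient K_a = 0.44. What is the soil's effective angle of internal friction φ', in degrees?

22.9°

K_a = tan²(45° − φ/2) ⇒ 45° − φ/2 = arctan(√0.44) = 33.56°.
φ = 2(45° − 33.56°) = 22.89°.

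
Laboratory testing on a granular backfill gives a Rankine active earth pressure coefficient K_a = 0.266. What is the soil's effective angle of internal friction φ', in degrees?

35.4°

K_a = tan²(45° − φ/2) ⇒ 45° − φ/2 = arctan(√0.266) = 27.28°.
φ = 2(45° − 27.28°) = 35.43°.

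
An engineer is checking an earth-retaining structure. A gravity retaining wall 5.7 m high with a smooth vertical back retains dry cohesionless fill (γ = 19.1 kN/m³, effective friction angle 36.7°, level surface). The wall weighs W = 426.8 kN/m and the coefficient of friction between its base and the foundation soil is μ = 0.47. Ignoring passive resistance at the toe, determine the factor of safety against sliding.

2.57

K_a = tan²(45° − 36.7°/2) = 0.2519.
P_a = ½K_aγH² = 0.5×0.2519×19.1×5.7² = 78.15 kN/m, acting at H/3 = 1.900 m above the base.
FS_sliding = μW / P_a = 0.47×426.8 / 78.15 = 2.567.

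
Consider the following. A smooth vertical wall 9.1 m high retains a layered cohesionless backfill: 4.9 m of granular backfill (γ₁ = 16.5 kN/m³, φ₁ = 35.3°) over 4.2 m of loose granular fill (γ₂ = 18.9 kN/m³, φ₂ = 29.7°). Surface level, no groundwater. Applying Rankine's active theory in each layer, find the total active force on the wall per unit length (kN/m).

K_a1 = tan²(45°−35.3°/2) = 0.2675; K_a2 = tan²(45°−29.7°/2) = 0.3374.
Layer 1: σ at base = K_a1 γ₁ h₁ = 21.63 kPa; P₁ = ½×21.63×4.9 = 53.00.
Layer 2: σ_v at top = γ₁h₁ = 80.85; σ_h top = K_a2×80.85 = 27.28; σ_h base = K_a2×(80.85+18.9×4.2) = 54.06.
P₂ = ½(27.28+54.06)×4.2 = 170.8. Total P_a = 53.00+170.8 = 223.8 kN/m.

224 kN/m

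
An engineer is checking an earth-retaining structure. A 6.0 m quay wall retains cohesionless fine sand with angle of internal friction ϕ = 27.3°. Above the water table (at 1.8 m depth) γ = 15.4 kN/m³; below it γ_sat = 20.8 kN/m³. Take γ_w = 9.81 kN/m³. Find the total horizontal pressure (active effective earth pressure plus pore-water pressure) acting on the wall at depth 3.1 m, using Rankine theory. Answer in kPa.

28.3 kPa

K_a = (1 − sin φ)/(1 + sin φ) = 0.3711.
γ' = 20.8 − 9.81 = 10.99 kN/m³.
Effective vertical stress at 3.1 m: σ'_v = 15.4×1.8 + 10.99×1.30 = 42.01 kPa.
σ'_h = K_a σ'_v = 0.3711 × 42.01 = 15.59 kPa; u = γ_w × 1.30 = 12.75 kPa.
Total σ_h = 15.59 + 12.75 = 28.34 kPa.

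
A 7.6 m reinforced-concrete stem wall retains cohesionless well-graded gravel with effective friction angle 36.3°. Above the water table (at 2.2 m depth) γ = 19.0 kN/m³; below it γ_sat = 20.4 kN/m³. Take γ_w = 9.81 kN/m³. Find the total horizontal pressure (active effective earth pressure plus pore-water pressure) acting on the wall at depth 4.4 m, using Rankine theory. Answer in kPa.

K_a = (1 − sin φ)/(1 + sin φ) = 0.2563.
γ' = 20.4 − 9.81 = 10.59 kN/m³.
Effective vertical stress at 4.4 m: σ'_v = 19.0×2.2 + 10.59×2.20 = 65.10 kPa.
σ'_h = K_a σ'_v = 0.2563 × 65.10 = 16.68 kPa; u = γ_w × 2.20 = 21.58 kPa.
Total σ_h = 16.68 + 21.58 = 38.26 kPa.

38.3 kPa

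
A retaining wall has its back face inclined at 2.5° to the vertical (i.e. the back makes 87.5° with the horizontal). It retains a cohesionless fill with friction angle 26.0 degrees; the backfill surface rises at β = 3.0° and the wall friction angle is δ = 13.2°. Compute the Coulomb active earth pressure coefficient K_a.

K_a = sin²(α+φ) / [sin²α · sin(α−δ) · (1 + √{sin(φ+δ)sin(φ−β) / (sin(α−δ)sin(α+β))})²].
With α = 87.5°, φ = 26.0°, δ = 13.2°, β = 3.0°: K_a = 0.3857.

0.386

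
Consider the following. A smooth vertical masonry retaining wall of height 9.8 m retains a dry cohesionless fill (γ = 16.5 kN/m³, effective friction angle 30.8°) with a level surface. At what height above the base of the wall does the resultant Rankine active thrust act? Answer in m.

3.27 m

K_a = 0.3227.
The pressure distribution is triangular, so the resultant acts at H/3 above the base = 9.8/3 = 3.267 m.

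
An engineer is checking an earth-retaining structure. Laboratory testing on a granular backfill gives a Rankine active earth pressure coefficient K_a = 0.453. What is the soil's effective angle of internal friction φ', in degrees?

K_a = tan²(45° − φ/2) ⇒ 45° − φ/2 = arctan(√0.453) = 33.94°.
φ = 2(45° − 33.94°) = 22.11°.

22.1°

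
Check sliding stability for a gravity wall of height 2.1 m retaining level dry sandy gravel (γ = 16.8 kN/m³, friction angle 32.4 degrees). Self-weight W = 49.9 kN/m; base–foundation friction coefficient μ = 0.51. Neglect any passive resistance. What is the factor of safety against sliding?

K_a = tan²(45° − 32.4°/2) = 0.3022.
P_a = ½K_aγH² = 0.5×0.3022×16.8×2.1² = 11.20 kN/m, acting at H/3 = 0.7000 m above the base.
FS_sliding = μW / P_a = 0.51×49.9 / 11.20 = 2.273.

2.27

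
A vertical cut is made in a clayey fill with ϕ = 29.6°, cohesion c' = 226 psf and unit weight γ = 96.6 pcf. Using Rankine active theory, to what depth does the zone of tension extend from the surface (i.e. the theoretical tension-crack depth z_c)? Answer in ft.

8.04 ft

K_a = tan²(45° − 29.6°/2) = 0.3387; √K_a = 0.5820.
The active pressure is zero where K_a γ z = 2c√K_a, so z_c = 2c/(γ√K_a) = 2×226/(96.6×0.5820) = 8.039 ft.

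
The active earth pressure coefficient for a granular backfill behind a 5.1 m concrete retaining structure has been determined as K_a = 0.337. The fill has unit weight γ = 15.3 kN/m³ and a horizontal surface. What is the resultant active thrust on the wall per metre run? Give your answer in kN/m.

67.1 kN/m

P = ½ K_a γ H² = 0.5 × 0.337 × 15.3 × 5.1² = 67.06 kN/m.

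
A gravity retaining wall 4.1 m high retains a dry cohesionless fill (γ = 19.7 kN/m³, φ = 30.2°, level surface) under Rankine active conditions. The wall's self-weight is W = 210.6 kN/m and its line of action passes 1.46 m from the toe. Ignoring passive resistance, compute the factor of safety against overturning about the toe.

K_a = tan²(45° − 30.2°/2) = 0.3307.
P_a = ½K_aγH² = 0.5×0.3307×19.7×4.1² = 54.75 kN/m, acting at H/3 = 1.367 m above the base.
Overturning moment M_o = P_a × H/3 = 54.75 × 1.367 = 74.82.
Resisting moment M_r = W × 1.46 = 210.6 × 1.46 = 307.5.
FS_overturning = M_r/M_o = 307.5/74.82 = 4.109.

4.11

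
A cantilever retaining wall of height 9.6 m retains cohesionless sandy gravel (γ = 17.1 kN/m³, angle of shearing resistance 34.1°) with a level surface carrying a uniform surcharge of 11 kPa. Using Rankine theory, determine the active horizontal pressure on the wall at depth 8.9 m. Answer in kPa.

45.9 kPa

K_a = (1 − sin φ)/(1 + sin φ) = 0.2815.
σ_v = γz + q = 17.1 × 8.9 + 11 = 163.2 kPa.
σ_h = K_a σ_v = 0.2815 × 163.2 = 45.94 kPa.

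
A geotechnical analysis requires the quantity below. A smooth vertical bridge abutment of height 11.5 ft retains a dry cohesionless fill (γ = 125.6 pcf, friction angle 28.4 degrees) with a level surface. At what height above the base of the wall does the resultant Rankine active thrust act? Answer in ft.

3.83 ft

K_a = 0.3554.
The pressure distribution is triangular, so the resultant acts at H/3 above the base = 11.5/3 = 3.833 ft.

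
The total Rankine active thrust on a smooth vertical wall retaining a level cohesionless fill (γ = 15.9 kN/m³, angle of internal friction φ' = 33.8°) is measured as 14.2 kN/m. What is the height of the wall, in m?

2.50 m

K_a = 0.2851. P_a = ½ K_a γ H² ⇒ H = √(2P_a/(K_a γ)).
H = √(2×14.2/(0.2851×15.9)) = 2.503 m.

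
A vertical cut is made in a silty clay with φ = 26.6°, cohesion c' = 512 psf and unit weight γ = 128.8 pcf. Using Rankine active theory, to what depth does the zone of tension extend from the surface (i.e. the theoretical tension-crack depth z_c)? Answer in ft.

K_a = tan²(45° − 26.6°/2) = 0.3814; √K_a = 0.6176.
The active pressure is zero where K_a γ z = 2c√K_a, so z_c = 2c/(γ√K_a) = 2×512/(128.8×0.6176) = 12.87 ft.

12.9 ft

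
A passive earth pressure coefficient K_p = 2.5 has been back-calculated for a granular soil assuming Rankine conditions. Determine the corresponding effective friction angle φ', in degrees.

K_p = (1+sin φ)/(1−sin φ) ⇒ sin φ = (K_p − 1)/(K_p + 1) = 0.4286.
φ = arcsin(0.4286) = 25.38°.

25.4°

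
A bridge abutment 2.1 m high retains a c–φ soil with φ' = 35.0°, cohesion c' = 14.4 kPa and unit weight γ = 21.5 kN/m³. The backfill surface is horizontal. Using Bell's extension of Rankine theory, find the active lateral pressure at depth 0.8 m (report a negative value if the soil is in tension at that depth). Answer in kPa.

-10.3 kPa

K_a = (1 − sin φ)/(1 + sin φ) = 0.2710.
σ_a = K_a γ z − 2c√K_a = 0.2710×21.5×0.8 − 2×14.4×0.5206 = -10.33 kPa.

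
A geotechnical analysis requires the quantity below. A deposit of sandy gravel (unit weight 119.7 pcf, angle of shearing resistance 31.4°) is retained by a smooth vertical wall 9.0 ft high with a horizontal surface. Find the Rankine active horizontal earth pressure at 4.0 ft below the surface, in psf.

K_a = (1 − sin φ)/(1 + sin φ) = 0.3149.
σ_h = K_a γ z = 0.3149 × 119.7 × 4.0 = 150.8 psf.

151 psf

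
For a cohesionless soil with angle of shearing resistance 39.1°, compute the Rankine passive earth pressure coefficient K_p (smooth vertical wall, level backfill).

K_p = (1 + sin φ)/(1 − sin φ) = tan²(45° + 39.1°/2) = 4.415.

4.42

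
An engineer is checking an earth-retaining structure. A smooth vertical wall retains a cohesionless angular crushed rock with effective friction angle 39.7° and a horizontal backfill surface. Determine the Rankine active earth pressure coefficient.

K_a = (1 − sin φ)/(1 + sin φ) = (1 − sin 39.7°)/(1 + sin 39.7°) = 0.2204.

0.220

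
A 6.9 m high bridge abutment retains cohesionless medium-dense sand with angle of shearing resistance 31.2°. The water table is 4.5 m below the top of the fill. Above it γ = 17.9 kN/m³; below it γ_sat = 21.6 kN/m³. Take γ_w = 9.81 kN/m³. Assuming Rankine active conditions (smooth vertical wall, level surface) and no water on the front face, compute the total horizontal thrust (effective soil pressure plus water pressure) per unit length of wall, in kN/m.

K_a = tan²(45° − φ/2) = 0.3175.
γ' = 21.6 − 9.81 = 11.79 kN/m³. Depth below WT = 2.4 m.
σ'_h at WT = K_a γ d_w = 25.57 kPa; at base = 25.57 + K_a γ' × 2.4 = 34.56 kPa.
P₁ (0–4.5 m) = ½×25.57×4.5 = 57.54. P₂ (4.5–6.9 m) = ½(25.57+34.56)×2.4 = 72.16.
P_w = ½ γ_w h₂² = 0.5×9.81×2.4² = 28.25. Total = 57.54+72.16+28.25 = 158.0 kN/m.

158 kN/m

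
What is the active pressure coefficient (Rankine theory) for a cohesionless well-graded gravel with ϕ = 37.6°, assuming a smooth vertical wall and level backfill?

0.242

K_a = (1 − sin φ)/(1 + sin φ) = (1 − sin 37.6°)/(1 + sin 37.6°) = 0.2421.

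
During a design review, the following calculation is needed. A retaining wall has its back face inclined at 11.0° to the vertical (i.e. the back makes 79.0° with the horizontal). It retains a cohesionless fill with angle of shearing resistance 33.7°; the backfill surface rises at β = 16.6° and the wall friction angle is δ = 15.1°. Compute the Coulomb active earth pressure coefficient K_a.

K_a = sin²(α+φ) / [sin²α · sin(α−δ) · (1 + √{sin(φ+δ)sin(φ−β) / (sin(α−δ)sin(α+β))})²].
With α = 79.0°, φ = 33.7°, δ = 15.1°, β = 16.6°: K_a = 0.4386.

0.439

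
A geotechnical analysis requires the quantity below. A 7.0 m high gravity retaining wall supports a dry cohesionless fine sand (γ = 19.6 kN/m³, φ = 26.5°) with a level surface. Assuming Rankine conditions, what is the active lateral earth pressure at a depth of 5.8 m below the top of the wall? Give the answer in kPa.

K_a = (1 − sin φ)/(1 + sin φ) = 0.3829.
σ_h = K_a γ z = 0.3829 × 19.6 × 5.8 = 43.53 kPa.

43.5 kPa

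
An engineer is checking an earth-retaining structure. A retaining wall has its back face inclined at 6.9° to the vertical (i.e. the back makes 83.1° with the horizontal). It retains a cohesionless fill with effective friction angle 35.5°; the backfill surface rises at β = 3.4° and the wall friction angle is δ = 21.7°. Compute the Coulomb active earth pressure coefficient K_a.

K_a = sin²(α+φ) / [sin²α · sin(α−δ) · (1 + √{sin(φ+δ)sin(φ−β) / (sin(α−δ)sin(α+β))})²].
With α = 83.1°, φ = 35.5°, δ = 21.7°, β = 3.4°: K_a = 0.3033.

0.303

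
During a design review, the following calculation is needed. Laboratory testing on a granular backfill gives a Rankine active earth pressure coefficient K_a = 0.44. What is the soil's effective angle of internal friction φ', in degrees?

22.9°

K_a = tan²(45° − φ/2) ⇒ 45° − φ/2 = arctan(√0.44) = 33.56°.
φ = 2(45° − 33.56°) = 22.89°.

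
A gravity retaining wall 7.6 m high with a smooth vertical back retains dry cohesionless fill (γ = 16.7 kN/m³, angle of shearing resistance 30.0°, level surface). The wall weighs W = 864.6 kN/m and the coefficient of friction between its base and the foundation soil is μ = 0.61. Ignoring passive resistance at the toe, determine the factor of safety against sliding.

K_a = tan²(45° − 30.0°/2) = 0.3333.
P_a = ½K_aγH² = 0.5×0.3333×16.7×7.6² = 160.8 kN/m, acting at H/3 = 2.533 m above the base.
FS_sliding = μW / P_a = 0.61×864.6 / 160.8 = 3.281.

3.28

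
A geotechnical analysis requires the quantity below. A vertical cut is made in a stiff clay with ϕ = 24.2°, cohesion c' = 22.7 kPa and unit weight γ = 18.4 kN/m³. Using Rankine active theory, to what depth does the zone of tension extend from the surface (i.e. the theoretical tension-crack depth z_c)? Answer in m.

3.81 m

K_a = tan²(45° − 24.2°/2) = 0.4185; √K_a = 0.6469.
The active pressure is zero where K_a γ z = 2c√K_a, so z_c = 2c/(γ√K_a) = 2×22.7/(18.4×0.6469) = 3.814 m.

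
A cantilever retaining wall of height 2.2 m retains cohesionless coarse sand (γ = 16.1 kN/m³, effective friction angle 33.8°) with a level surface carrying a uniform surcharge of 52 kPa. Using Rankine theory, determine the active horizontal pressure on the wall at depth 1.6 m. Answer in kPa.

K_a = (1 − sin φ)/(1 + sin φ) = 0.2851.
σ_v = γz + q = 16.1 × 1.6 + 52 = 77.76 kPa.
σ_h = K_a σ_v = 0.2851 × 77.76 = 22.17 kPa.

22.2 kPa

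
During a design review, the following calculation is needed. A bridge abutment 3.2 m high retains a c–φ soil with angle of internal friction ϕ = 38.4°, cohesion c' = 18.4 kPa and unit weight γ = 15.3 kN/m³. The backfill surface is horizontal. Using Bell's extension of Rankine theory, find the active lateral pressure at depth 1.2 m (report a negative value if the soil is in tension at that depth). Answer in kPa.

K_a = (1 − sin φ)/(1 + sin φ) = 0.2337.
σ_a = K_a γ z − 2c√K_a = 0.2337×15.3×1.2 − 2×18.4×0.4834 = -13.50 kPa.

-13.5 kPa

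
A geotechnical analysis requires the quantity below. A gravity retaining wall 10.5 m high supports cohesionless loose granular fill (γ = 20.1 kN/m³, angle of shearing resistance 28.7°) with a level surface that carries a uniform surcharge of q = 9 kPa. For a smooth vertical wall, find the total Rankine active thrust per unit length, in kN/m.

K_a = tan²(45° − φ/2) = 0.3511.
Soil triangle: ½ K_a γ H² = 0.5×0.3511×20.1×10.5² = 389.1 kN/m.
Surcharge rectangle: K_a q H = 0.3511×9×10.5 = 33.18 kN/m.
Total = 389.1 + 33.18 = 422.3 kN/m.

422 kN/m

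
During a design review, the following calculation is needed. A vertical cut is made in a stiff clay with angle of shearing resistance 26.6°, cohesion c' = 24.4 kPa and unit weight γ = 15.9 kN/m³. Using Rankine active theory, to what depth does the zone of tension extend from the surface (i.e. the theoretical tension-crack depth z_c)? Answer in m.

4.97 m

K_a = tan²(45° − 26.6°/2) = 0.3814; √K_a = 0.6176.
The active pressure is zero where K_a γ z = 2c√K_a, so z_c = 2c/(γ√K_a) = 2×24.4/(15.9×0.6176) = 4.969 m.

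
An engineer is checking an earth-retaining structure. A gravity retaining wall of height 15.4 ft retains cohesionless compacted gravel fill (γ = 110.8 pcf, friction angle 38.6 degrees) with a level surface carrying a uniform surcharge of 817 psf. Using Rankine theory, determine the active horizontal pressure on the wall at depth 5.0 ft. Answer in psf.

K_a = (1 − sin φ)/(1 + sin φ) = 0.2316.
σ_v = γz + q = 110.8 × 5.0 + 817 = 1371 psf.
σ_h = K_a σ_v = 0.2316 × 1371 = 317.5 psf.

318 psf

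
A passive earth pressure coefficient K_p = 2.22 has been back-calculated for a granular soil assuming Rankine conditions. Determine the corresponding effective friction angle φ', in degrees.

22.3°

K_p = (1+sin φ)/(1−sin φ) ⇒ sin φ = (K_p − 1)/(K_p + 1) = 0.3789.
φ = arcsin(0.3789) = 22.26°.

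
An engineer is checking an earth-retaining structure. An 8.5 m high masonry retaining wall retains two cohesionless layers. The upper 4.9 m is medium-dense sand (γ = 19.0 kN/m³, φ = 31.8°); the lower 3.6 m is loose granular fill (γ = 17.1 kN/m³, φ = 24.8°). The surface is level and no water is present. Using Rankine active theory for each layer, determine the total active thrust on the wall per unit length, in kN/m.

K_a1 = tan²(45°−31.8°/2) = 0.3098; K_a2 = tan²(45°−24.8°/2) = 0.4090.
Layer 1: σ at base = K_a1 γ₁ h₁ = 28.84 kPa; P₁ = ½×28.84×4.9 = 70.66.
Layer 2: σ_v at top = γ₁h₁ = 93.10; σ_h top = K_a2×93.10 = 38.08; σ_h base = K_a2×(93.10+17.1×3.6) = 63.26.
P₂ = ½(38.08+63.26)×3.6 = 182.4. Total P_a = 70.66+182.4 = 253.1 kN/m.

253 kN/m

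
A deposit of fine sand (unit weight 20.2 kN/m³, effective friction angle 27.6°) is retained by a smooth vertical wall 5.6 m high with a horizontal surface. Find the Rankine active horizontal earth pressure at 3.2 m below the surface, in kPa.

23.7 kPa

K_a = (1 − sin φ)/(1 + sin φ) = 0.3668.
σ_h = K_a γ z = 0.3668 × 20.2 × 3.2 = 23.71 kPa.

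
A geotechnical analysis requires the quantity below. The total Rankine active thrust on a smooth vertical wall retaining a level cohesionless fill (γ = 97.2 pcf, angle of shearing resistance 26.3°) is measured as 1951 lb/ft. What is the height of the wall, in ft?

K_a = 0.3859. P_a = ½ K_a γ H² ⇒ H = √(2P_a/(K_a γ)).
H = √(2×1951/(0.3859×97.2)) = 10.20 ft.

10.2 ft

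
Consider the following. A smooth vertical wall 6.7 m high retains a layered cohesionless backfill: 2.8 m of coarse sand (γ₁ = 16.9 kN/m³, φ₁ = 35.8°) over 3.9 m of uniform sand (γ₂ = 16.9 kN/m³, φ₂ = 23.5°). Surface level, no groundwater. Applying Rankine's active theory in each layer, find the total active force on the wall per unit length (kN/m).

K_a1 = tan²(45°−35.8°/2) = 0.2619; K_a2 = tan²(45°−23.5°/2) = 0.4298.
Layer 1: σ at base = K_a1 γ₁ h₁ = 12.39 kPa; P₁ = ½×12.39×2.8 = 17.35.
Layer 2: σ_v at top = γ₁h₁ = 47.32; σ_h top = K_a2×47.32 = 20.34; σ_h base = K_a2×(47.32+16.9×3.9) = 48.67.
P₂ = ½(20.34+48.67)×3.9 = 134.6. Total P_a = 17.35+134.6 = 151.9 kN/m.

152 kN/m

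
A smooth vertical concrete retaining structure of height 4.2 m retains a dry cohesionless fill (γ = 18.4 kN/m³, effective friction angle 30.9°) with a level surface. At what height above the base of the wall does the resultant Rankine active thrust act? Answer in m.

1.40 m

K_a = 0.3214.
The pressure distribution is triangular, so the resultant acts at H/3 above the base = 4.2/3 = 1.400 m.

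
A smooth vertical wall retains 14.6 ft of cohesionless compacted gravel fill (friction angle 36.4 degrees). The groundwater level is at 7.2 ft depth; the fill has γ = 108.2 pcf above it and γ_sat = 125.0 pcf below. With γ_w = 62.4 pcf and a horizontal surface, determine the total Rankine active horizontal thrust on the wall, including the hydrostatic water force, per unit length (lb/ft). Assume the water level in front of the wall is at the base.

K_a = tan²(45° − φ/2) = 0.2552.
γ' = 125.0 − 62.4 = 62.60 pcf. Depth below WT = 7.4 ft.
σ'_h at WT = K_a γ d_w = 198.8 psf; at base = 198.8 + K_a γ' × 7.4 = 317.0 psf.
P₁ (0–7.2 ft) = ½×198.8×7.2 = 715.6. P₂ (7.2–14.6 ft) = ½(198.8+317.0)×7.4 = 1908.
P_w = ½ γ_w h₂² = 0.5×62.4×7.4² = 1709. Total = 715.6+1908+1709 = 4332 lb/ft.

4330 lb/ft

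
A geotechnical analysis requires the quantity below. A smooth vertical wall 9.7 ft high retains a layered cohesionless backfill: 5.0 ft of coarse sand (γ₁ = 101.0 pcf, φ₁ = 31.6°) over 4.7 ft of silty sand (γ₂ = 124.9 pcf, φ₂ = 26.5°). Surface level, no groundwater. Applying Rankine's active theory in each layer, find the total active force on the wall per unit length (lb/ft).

K_a1 = tan²(45°−31.6°/2) = 0.3123; K_a2 = tan²(45°−26.5°/2) = 0.3829.
Layer 1: σ at base = K_a1 γ₁ h₁ = 157.7 psf; P₁ = ½×157.7×5.0 = 394.3.
Layer 2: σ_v at top = γ₁h₁ = 505.0; σ_h top = K_a2×505.0 = 193.4; σ_h base = K_a2×(505.0+124.9×4.7) = 418.2.
P₂ = ½(193.4+418.2)×4.7 = 1437. Total P_a = 394.3+1437 = 1832 lb/ft.

1830 lb/ft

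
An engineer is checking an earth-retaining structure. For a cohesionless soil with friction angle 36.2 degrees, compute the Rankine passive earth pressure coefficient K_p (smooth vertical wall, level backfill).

3.89

K_p = (1 + sin φ)/(1 − sin φ) = tan²(45° + 36.2°/2) = 3.885.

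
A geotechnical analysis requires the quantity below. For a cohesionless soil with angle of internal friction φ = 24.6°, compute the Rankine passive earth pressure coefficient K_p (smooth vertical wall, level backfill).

K_p = (1 + sin φ)/(1 − sin φ) = tan²(45° + 24.6°/2) = 2.426.

2.43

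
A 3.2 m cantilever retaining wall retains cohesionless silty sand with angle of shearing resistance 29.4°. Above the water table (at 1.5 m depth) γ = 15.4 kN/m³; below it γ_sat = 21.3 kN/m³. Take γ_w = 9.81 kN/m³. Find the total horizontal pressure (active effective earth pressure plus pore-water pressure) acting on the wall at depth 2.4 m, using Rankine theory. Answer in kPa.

20.2 kPa

K_a = (1 − sin φ)/(1 + sin φ) = 0.3415.
γ' = 21.3 − 9.81 = 11.49 kN/m³.
Effective vertical stress at 2.4 m: σ'_v = 15.4×1.5 + 11.49×0.900 = 33.44 kPa.
σ'_h = K_a σ'_v = 0.3415 × 33.44 = 11.42 kPa; u = γ_w × 0.900 = 8.829 kPa.
Total σ_h = 11.42 + 8.829 = 20.25 kPa.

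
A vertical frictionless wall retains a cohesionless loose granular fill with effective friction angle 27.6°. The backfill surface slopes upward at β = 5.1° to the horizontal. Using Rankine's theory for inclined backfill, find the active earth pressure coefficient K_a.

K_a = cos β · (cos β − √(cos²β − cos²φ)) / (cos β + √(cos²β − cos²φ)).
cos β = 0.9960, cos φ = 0.8862, √(cos²β − cos²φ) = 0.4547.
K_a = 0.9960 × (0.9960 − 0.4547)/(0.9960 + 0.4547) = 0.3717.

0.372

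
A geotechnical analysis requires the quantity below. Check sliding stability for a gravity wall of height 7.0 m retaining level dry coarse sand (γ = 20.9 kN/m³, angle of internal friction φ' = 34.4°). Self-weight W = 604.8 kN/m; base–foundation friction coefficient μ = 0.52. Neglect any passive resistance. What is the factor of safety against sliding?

K_a = tan²(45° − 34.4°/2) = 0.2780.
P_a = ½K_aγH² = 0.5×0.2780×20.9×7.0² = 142.3 kN/m, acting at H/3 = 2.333 m above the base.
FS_sliding = μW / P_a = 0.52×604.8 / 142.3 = 2.209.

2.21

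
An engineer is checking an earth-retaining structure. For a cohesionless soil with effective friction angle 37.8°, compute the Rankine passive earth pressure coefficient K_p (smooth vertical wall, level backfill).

K_p = (1 + sin φ)/(1 − sin φ) = tan²(45° + 37.8°/2) = 4.167.

4.17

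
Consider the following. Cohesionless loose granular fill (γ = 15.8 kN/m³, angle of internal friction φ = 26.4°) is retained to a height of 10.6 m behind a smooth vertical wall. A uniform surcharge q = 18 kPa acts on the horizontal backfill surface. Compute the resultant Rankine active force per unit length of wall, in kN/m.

415 kN/m

K_a = tan²(45° − φ/2) = 0.3844.
Soil triangle: ½ K_a γ H² = 0.5×0.3844×15.8×10.6² = 341.2 kN/m.
Surcharge rectangle: K_a q H = 0.3844×18×10.6 = 73.35 kN/m.
Total = 341.2 + 73.35 = 414.6 kN/m.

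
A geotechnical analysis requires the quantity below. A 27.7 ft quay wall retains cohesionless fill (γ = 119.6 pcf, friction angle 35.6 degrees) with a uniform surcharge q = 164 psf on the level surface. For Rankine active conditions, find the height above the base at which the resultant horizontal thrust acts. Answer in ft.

9.65 ft

K_a = 0.2641.
Triangular part P₁ = ½K_aγH² = 12120 at H/3 = 9.233 ft; rectangular part P₂ = K_a q H = 1200 at H/2 = 13.85 ft.
ȳ = (P₁·9.233 + P₂·13.85)/(P₁+P₂) = 9.649 ft.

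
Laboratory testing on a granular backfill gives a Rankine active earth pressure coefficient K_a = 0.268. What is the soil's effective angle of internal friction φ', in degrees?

35.3°

K_a = tan²(45° − φ/2) ⇒ 45° − φ/2 = arctan(√0.268) = 27.37°.
φ = 2(45° − 27.37°) = 35.26°.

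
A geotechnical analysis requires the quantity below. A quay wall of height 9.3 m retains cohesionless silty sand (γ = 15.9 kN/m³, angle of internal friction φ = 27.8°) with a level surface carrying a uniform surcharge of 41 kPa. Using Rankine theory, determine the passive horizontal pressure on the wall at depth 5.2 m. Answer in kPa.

K_p = (1 + sin φ)/(1 − sin φ) = 2.748.
σ_v = γz + q = 15.9 × 5.2 + 41 = 123.7 kPa.
σ_h = K_p σ_v = 2.748 × 123.7 = 339.9 kPa.

340 kPa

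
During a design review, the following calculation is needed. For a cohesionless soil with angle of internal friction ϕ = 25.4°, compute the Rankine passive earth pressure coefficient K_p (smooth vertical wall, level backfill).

2.50

K_p = (1 + sin φ)/(1 − sin φ) = tan²(45° + 25.4°/2) = 2.502.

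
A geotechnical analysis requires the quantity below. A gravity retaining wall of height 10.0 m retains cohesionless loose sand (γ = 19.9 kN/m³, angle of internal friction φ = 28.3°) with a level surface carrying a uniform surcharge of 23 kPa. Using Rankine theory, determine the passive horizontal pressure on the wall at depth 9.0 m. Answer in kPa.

K_p = (1 + sin φ)/(1 − sin φ) = 2.803.
σ_v = γz + q = 19.9 × 9.0 + 23 = 202.1 kPa.
σ_h = K_p σ_v = 2.803 × 202.1 = 566.5 kPa.

566 kPa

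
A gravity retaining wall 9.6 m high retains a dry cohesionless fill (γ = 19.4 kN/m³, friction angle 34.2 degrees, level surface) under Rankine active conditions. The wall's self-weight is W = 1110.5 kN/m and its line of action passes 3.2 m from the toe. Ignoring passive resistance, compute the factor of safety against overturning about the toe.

K_a = tan²(45° − 34.2°/2) = 0.2803.
P_a = ½K_aγH² = 0.5×0.2803×19.4×9.6² = 250.6 kN/m, acting at H/3 = 3.200 m above the base.
Overturning moment M_o = P_a × H/3 = 250.6 × 3.200 = 802.0.
Resisting moment M_r = W × 3.2 = 1110.5 × 3.2 = 3554.
FS_overturning = M_r/M_o = 3554/802.0 = 4.431.

4.43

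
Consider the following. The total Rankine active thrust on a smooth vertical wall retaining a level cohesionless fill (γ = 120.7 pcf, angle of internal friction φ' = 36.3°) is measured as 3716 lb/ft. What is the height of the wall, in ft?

15.5 ft

K_a = 0.2563. P_a = ½ K_a γ H² ⇒ H = √(2P_a/(K_a γ)).
H = √(2×3716/(0.2563×120.7)) = 15.50 ft.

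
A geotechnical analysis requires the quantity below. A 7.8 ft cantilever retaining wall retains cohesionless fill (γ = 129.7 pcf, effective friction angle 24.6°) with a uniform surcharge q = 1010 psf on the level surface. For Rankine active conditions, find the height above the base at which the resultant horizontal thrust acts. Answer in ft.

K_a = 0.4121.
Triangular part P₁ = ½K_aγH² = 1626 at H/3 = 2.600 ft; rectangular part P₂ = K_a q H = 3247 at H/2 = 3.900 ft.
ȳ = (P₁·2.600 + P₂·3.900)/(P₁+P₂) = 3.466 ft.

3.47 ft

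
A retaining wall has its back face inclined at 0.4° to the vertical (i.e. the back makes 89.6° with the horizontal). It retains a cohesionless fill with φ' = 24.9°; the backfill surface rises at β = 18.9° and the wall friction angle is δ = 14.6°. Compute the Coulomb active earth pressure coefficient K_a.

0.532

K_a = sin²(α+φ) / [sin²α · sin(α−δ) · (1 + √{sin(φ+δ)sin(φ−β) / (sin(α−δ)sin(α+β))})²].
With α = 89.6°, φ = 24.9°, δ = 14.6°, β = 18.9°: K_a = 0.5320.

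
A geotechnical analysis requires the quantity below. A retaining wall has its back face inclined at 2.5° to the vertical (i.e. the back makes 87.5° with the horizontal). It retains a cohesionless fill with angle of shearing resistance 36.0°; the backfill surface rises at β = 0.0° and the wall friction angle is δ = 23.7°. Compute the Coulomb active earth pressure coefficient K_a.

0.253

K_a = sin²(α+φ) / [sin²α · sin(α−δ) · (1 + √{sin(φ+δ)sin(φ−β) / (sin(α−δ)sin(α+β))})²].
With α = 87.5°, φ = 36.0°, δ = 23.7°, β = 0.0°: K_a = 0.2528.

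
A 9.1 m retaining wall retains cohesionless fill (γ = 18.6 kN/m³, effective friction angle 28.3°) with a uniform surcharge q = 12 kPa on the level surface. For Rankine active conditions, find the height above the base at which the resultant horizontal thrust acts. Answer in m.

3.22 m

K_a = 0.3568.
Triangular part P₁ = ½K_aγH² = 274.8 at H/3 = 3.033 m; rectangular part P₂ = K_a q H = 38.96 at H/2 = 4.550 m.
ȳ = (P₁·3.033 + P₂·4.550)/(P₁+P₂) = 3.222 m.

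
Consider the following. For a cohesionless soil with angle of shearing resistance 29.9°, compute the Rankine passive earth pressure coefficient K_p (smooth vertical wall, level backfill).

K_p = (1 + sin φ)/(1 − sin φ) = tan²(45° + 29.9°/2) = 2.988.

2.99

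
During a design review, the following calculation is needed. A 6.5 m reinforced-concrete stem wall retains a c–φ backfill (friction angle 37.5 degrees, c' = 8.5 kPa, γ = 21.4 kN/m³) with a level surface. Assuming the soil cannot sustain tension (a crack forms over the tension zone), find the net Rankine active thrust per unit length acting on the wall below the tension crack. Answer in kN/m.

K_a = 0.2432; √K_a = 0.4931.
Tension-crack depth z_c = 2c/(γ√K_a) = 2×8.5/(21.4×0.4931) = 1.611 m.
σ_a at base = K_a γ H − 2c√K_a = 0.2432×21.4×6.5 − 2×8.5×0.4931 = 25.44 kPa.
P_a = ½ × 25.44 × (H − z_c) = 0.5×25.44×4.889 = 62.20 kN/m.

62.2 kN/m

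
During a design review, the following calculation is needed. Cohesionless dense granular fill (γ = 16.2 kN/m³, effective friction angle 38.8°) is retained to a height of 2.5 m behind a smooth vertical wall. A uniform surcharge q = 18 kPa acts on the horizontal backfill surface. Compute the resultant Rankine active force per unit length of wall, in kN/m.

K_a = tan²(45° − φ/2) = 0.2296.
Soil triangle: ½ K_a γ H² = 0.5×0.2296×16.2×2.5² = 11.62 kN/m.
Surcharge rectangle: K_a q H = 0.2296×18×2.5 = 10.33 kN/m.
Total = 11.62 + 10.33 = 21.95 kN/m.

22.0 kN/m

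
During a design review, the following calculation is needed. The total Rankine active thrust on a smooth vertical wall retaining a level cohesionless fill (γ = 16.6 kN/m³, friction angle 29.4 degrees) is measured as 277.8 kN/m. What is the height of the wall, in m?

K_a = 0.3415. P_a = ½ K_a γ H² ⇒ H = √(2P_a/(K_a γ)).
H = √(2×277.8/(0.3415×16.6)) = 9.900 m.

9.90 m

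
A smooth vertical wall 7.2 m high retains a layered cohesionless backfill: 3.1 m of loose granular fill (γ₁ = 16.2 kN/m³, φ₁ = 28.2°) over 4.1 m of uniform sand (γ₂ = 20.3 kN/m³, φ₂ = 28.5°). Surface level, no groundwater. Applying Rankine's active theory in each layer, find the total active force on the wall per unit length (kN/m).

K_a1 = tan²(45°−28.2°/2) = 0.3582; K_a2 = tan²(45°−28.5°/2) = 0.3540.
Layer 1: σ at base = K_a1 γ₁ h₁ = 17.99 kPa; P₁ = ½×17.99×3.1 = 27.88.
Layer 2: σ_v at top = γ₁h₁ = 50.22; σ_h top = K_a2×50.22 = 17.78; σ_h base = K_a2×(50.22+20.3×4.1) = 47.23.
P₂ = ½(17.78+47.23)×4.1 = 133.3. Total P_a = 27.88+133.3 = 161.2 kN/m.

161 kN/m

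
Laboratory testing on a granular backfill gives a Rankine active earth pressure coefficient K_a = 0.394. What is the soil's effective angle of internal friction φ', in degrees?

25.8°

K_a = tan²(45° − φ/2) ⇒ 45° − φ/2 = arctan(√0.394) = 32.12°.
φ = 2(45° − 32.12°) = 25.77°.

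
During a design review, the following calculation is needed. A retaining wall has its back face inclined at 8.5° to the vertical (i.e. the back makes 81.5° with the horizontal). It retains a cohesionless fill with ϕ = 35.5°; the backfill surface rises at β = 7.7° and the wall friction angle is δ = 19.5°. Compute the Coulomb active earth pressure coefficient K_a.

0.334

K_a = sin²(α+φ) / [sin²α · sin(α−δ) · (1 + √{sin(φ+δ)sin(φ−β) / (sin(α−δ)sin(α+β))})²].
With α = 81.5°, φ = 35.5°, δ = 19.5°, β = 7.7°: K_a = 0.3345.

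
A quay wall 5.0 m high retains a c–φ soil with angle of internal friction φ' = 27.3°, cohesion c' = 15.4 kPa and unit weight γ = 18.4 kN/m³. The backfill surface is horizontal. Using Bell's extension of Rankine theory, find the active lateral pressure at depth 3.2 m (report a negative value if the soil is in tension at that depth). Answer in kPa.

3.09 kPa

K_a = (1 − sin φ)/(1 + sin φ) = 0.3711.
σ_a = K_a γ z − 2c√K_a = 0.3711×18.4×3.2 − 2×15.4×0.6092 = 3.089 kPa.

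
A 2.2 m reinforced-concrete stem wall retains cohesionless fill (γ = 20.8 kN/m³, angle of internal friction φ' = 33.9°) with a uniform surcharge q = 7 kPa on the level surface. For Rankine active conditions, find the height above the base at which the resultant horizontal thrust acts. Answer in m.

K_a = 0.2839.
Triangular part P₁ = ½K_aγH² = 14.29 at H/3 = 0.7333 m; rectangular part P₂ = K_a q H = 4.372 at H/2 = 1.100 m.
ȳ = (P₁·0.7333 + P₂·1.100)/(P₁+P₂) = 0.8192 m.

0.819 m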